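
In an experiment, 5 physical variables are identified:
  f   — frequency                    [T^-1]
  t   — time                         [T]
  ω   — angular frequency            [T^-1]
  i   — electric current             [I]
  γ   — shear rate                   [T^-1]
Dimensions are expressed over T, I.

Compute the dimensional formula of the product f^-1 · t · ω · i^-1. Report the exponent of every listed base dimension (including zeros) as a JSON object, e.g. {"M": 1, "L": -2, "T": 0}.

Write exponents as rows T,I / cols f,t,ω,i,γ:
  T: [-1  1 -1  0 -1]
  I: [ 0  0  0  1  0]
  [T]: (-1)·-1+(1)·1+(1)·-1+(-1)·0 = 1
  [I]: (-1)·0+(1)·0+(1)·0+(-1)·1 = -1
⇒ T I^-1

{"T": 1, "I": -1}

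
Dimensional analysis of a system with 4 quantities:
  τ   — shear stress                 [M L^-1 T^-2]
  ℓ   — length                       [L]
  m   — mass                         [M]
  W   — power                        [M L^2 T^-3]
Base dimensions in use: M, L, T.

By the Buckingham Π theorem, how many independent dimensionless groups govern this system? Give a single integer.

Exponent matrix [M,L,T] × [τ,ℓ,m,W]:
  M: [ 1  0  1  1]
  L: [-1  1  0  2]
  T: [-2  0  0 -3]
RREF → pivots at {τ,ℓ,m} ⇒ r = 3
n=4, r=3 ⇒ 1 dimensionless group

1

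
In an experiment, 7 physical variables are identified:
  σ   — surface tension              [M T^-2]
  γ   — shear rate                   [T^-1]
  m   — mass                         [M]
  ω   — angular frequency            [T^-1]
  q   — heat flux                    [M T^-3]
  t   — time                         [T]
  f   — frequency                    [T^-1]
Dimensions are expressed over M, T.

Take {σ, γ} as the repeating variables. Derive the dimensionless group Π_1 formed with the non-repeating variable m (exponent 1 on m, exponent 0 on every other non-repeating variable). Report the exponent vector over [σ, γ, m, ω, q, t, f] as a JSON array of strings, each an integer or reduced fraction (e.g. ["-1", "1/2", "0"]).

Write exponents as rows M,T / cols σ,γ,m,ω,q,t,f:
  M: [ 1  0  1  0  1  0  0]
  T: [-2 -1  0 -1 -3  1 -1]
RREF → pivots at {σ,γ} ⇒ r = 2
Pivot set = {σ,γ}, free = {m,ω,q,t,f}
RREF:
  r0: [   1    0    1    0    1    0    0]
  r1: [   0    1   -2    1    1   -1    1]
Fix exponent of m at 1, ω at 0, q at 0, t at 0, f at 0; solve each RREF row for its pivot's exponent:
  r0: exp(σ) + (1)·1 = 0 ⇒ exp(σ) = -1
  r1: exp(γ) + (-2)·1 = 0 ⇒ exp(γ) = 2
Π_1 = σ^-1 · γ^2 · m

["-1", "2", "1", "0", "0", "0", "0"]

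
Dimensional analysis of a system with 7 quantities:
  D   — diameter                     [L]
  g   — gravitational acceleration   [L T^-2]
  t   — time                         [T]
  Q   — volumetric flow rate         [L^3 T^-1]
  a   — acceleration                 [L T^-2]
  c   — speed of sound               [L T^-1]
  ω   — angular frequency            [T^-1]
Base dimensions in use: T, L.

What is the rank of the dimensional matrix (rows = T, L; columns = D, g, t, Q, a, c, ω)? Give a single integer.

Exponent matrix [T,L] × [D,g,t,Q,a,c,ω]:
  T: [ 0 -2  1 -1 -2 -1 -1]
  L: [ 1  1  0  3  1  1  0]
RREF → pivots at {D,g} ⇒ r = 2

2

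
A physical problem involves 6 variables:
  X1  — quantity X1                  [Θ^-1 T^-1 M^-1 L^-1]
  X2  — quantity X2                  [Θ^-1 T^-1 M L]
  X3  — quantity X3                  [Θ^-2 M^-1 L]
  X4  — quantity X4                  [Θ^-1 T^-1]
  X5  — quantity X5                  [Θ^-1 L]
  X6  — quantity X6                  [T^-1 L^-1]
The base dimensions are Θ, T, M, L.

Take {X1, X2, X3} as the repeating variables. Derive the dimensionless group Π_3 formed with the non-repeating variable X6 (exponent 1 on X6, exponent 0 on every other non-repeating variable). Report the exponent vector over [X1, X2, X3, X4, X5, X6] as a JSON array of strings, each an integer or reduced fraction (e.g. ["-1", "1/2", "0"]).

Dimensional matrix (Θ×T×M×L by X1×X2×X3×X4×X5×X6):
  Θ: [-1 -1 -2 -1 -1  0]
  T: [-1 -1  0 -1  0 -1]
  M: [-1  1 -1  0  0  0]
  L: [-1  1  1  0  1 -1]
Row reduction gives pivot columns X1,X2,X3; rank = 3
Repeat: X1,X2,X3; free: X4,X5,X6
RREF:
  r0: [   1    0    0  1/2 -1/4  3/4]
  r1: [   0    1    0  1/2  1/4  1/4]
  r2: [   0    0    1    0  1/2 -1/2]
  r3: [   0    0    0    0    0    0]
Fix exponent of X6 at 1, X4 at 0, X5 at 0; solve each RREF row for its pivot's exponent:
  r0: exp(X1) + (3/4)·1 = 0 ⇒ exp(X1) = -3/4
  r1: exp(X2) + (1/4)·1 = 0 ⇒ exp(X2) = -1/4
  r2: exp(X3) + (-1/2)·1 = 0 ⇒ exp(X3) = 1/2
Π_3 = X1^(-3/4) · X2^(-1/4) · X3^(1/2) · X6

["-3/4", "-1/4", "1/2", "0", "0", "1"]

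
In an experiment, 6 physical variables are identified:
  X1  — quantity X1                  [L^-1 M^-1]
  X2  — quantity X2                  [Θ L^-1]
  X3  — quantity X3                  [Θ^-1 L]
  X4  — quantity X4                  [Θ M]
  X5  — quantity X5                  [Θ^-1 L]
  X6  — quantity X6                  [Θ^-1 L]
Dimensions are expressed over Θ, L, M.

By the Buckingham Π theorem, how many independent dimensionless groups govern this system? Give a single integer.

4

Exponent matrix [Θ,L,M] × [X1,X2,X3,X4,X5,X6]:
  Θ: [ 0  1 -1  1 -1 -1]
  L: [-1 -1  1  0  1  1]
  M: [-1  0  0  1  0  0]
Echelon form has 2 nonzero rows (pivots: X1,X2)
6 vars − rank 2 = 4 Π groups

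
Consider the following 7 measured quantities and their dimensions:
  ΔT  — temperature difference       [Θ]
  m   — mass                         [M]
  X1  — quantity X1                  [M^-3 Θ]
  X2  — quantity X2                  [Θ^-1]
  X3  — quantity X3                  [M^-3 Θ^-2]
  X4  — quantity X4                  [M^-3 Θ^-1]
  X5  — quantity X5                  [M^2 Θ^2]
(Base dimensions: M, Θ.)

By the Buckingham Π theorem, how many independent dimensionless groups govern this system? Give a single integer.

Dimensional matrix (M×Θ by ΔT×m×X1×X2×X3×X4×X5):
  M: [ 0  1 -3  0 -3 -3  2]
  Θ: [ 1  0  1 -1 -2 -1  2]
Row reduction gives pivot columns ΔT,m; rank = 2
n=7, r=2 ⇒ 5 dimensionless groups

5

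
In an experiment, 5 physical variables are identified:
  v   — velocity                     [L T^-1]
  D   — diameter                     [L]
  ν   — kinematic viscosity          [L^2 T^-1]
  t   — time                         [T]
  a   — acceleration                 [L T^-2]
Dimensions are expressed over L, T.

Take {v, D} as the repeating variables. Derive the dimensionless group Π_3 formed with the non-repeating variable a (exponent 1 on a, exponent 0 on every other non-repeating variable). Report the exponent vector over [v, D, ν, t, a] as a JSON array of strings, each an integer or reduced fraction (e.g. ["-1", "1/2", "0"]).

["-2", "1", "0", "0", "1"]

Dimensional matrix (L×T by v×D×ν×t×a):
  L: [ 1  1  2  0  1]
  T: [-1  0 -1  1 -2]
Row reduction gives pivot columns v,D; rank = 2
Repeat: v,D; free: ν,t,a
RREF:
  r0: [   1    0    1   -1    2]
  r1: [   0    1    1    1   -1]
Fix exponent of a at 1, ν at 0, t at 0; solve each RREF row for its pivot's exponent:
  r0: exp(v) + (2)·1 = 0 ⇒ exp(v) = -2
  r1: exp(D) + (-1)·1 = 0 ⇒ exp(D) = 1
Π_3 = v^-2 · D · a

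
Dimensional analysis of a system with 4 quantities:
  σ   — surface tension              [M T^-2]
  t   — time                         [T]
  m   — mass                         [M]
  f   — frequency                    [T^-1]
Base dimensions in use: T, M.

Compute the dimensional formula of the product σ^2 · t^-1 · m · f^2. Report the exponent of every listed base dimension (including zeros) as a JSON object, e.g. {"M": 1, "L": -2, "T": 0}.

Write exponents as rows T,M / cols σ,t,m,f:
  T: [-2  1  0 -1]
  M: [ 1  0  1  0]
  [T]: (2)·-2+(-1)·1+(1)·0+(2)·-1 = -7
  [M]: (2)·1+(-1)·0+(1)·1+(2)·0 = 3
⇒ T^-7 M^3

{"T": -7, "M": 3}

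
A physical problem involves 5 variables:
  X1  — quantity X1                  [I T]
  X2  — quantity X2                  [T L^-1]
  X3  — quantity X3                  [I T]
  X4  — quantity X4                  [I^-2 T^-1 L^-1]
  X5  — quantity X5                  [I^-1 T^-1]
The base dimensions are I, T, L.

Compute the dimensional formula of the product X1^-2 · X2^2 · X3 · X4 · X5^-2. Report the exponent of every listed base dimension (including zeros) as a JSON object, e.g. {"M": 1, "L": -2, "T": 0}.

{"I": -1, "T": 2, "L": -3}

Dimensional matrix (I×T×L by X1×X2×X3×X4×X5):
  I: [ 1  0  1 -2 -1]
  T: [ 1  1  1 -1 -1]
  L: [ 0 -1  0 -1  0]
  [I]: (-2)·1+(2)·0+(1)·1+(1)·-2+(-2)·-1 = -1
  [T]: (-2)·1+(2)·1+(1)·1+(1)·-1+(-2)·-1 = 2
  [L]: (-2)·0+(2)·-1+(1)·0+(1)·-1+(-2)·0 = -3
⇒ I^-1 T^2 L^-3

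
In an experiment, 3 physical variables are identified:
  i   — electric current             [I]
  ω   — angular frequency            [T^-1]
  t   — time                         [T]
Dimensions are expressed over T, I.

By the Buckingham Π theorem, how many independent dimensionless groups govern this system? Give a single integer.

Write exponents as rows T,I / cols i,ω,t:
  T: [ 0 -1  1]
  I: [ 1  0  0]
RREF → pivots at {i,ω} ⇒ r = 2
n=3, r=2 ⇒ 1 dimensionless group

1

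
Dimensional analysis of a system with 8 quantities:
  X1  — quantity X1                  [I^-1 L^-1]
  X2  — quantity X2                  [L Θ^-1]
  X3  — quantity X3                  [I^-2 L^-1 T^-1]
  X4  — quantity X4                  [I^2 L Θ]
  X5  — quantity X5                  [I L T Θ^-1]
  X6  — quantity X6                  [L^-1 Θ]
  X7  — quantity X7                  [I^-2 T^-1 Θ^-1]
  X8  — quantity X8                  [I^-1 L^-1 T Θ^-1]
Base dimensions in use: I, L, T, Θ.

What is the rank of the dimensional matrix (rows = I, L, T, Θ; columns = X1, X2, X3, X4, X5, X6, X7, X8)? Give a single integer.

Write exponents as rows I,L,T,Θ / cols X1,X2,X3,X4,X5,X6,X7,X8:
  I: [-1  0 -2  2  1  0 -2 -1]
  L: [-1  1 -1  1  1 -1  0 -1]
  T: [ 0  0 -1  0  1  0 -1  1]
  Θ: [ 0 -1  0  1 -1  1 -1 -1]
Echelon form has 3 nonzero rows (pivots: X1,X2,X3)

3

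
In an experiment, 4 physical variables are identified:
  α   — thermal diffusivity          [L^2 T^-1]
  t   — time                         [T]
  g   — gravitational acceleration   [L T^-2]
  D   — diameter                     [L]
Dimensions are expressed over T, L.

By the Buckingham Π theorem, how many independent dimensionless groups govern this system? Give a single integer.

2

Write exponents as rows T,L / cols α,t,g,D:
  T: [-1  1 -2  0]
  L: [ 2  0  1  1]
Echelon form has 2 nonzero rows (pivots: α,t)
4 vars − rank 2 = 2 Π groups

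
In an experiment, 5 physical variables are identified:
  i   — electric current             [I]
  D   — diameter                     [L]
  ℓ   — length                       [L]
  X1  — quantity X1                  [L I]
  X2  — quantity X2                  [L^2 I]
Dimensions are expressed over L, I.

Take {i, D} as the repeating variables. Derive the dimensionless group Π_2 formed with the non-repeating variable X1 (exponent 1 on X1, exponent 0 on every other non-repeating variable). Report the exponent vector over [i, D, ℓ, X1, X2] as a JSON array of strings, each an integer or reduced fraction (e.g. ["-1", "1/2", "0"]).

["-1", "-1", "0", "1", "0"]

Write exponents as rows L,I / cols i,D,ℓ,X1,X2:
  L: [ 0  1  1  1  2]
  I: [ 1  0  0  1  1]
Echelon form has 2 nonzero rows (pivots: i,D)
Repeat: i,D; free: ℓ,X1,X2
RREF:
  r0: [   1    0    0    1    1]
  r1: [   0    1    1    1    2]
Fix exponent of X1 at 1, ℓ at 0, X2 at 0; solve each RREF row for its pivot's exponent:
  r0: exp(i) + (1)·1 = 0 ⇒ exp(i) = -1
  r1: exp(D) + (1)·1 = 0 ⇒ exp(D) = -1
Π_2 = i^-1 · D^-1 · X1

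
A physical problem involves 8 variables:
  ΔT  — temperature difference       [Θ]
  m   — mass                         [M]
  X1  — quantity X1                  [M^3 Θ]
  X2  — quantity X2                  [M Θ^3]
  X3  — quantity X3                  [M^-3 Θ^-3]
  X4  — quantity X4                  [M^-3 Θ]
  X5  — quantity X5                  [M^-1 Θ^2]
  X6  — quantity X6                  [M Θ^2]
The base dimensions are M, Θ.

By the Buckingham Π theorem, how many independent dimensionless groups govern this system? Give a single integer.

6

Exponent matrix [M,Θ] × [ΔT,m,X1,X2,X3,X4,X5,X6]:
  M: [ 0  1  3  1 -3 -3 -1  1]
  Θ: [ 1  0  1  3 -3  1  2  2]
RREF → pivots at {ΔT,m} ⇒ r = 2
n=8, r=2 ⇒ 6 dimensionless groups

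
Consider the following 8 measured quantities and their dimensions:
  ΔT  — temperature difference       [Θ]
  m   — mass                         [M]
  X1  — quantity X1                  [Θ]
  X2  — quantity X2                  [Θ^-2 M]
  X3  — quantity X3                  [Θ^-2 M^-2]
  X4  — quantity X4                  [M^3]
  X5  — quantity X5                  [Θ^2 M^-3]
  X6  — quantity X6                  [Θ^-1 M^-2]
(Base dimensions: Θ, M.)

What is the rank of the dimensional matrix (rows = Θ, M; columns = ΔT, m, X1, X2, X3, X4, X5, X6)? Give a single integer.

Dimensional matrix (Θ×M by ΔT×m×X1×X2×X3×X4×X5×X6):
  Θ: [ 1  0  1 -2 -2  0  2 -1]
  M: [ 0  1  0  1 -2  3 -3 -2]
RREF → pivots at {ΔT,m} ⇒ r = 2

2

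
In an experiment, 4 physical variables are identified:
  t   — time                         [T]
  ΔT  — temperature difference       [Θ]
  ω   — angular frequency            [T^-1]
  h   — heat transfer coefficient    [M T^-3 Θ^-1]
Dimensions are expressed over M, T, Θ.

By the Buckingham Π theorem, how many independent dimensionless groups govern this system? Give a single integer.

1

Exponent matrix [M,T,Θ] × [t,ΔT,ω,h]:
  M: [ 0  0  0  1]
  T: [ 1  0 -1 -3]
  Θ: [ 0  1  0 -1]
Row reduction gives pivot columns t,ΔT,h; rank = 3
Π count = n − r = 4 − 3 = 1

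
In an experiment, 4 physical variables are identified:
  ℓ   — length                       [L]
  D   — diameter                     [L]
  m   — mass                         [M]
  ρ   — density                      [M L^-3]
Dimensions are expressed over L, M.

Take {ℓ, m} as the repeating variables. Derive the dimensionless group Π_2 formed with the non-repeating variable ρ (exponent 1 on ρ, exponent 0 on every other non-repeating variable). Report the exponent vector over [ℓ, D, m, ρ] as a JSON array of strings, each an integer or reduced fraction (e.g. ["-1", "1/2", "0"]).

["3", "0", "-1", "1"]

Write exponents as rows L,M / cols ℓ,D,m,ρ:
  L: [ 1  1  0 -3]
  M: [ 0  0  1  1]
Row reduction gives pivot columns ℓ,m; rank = 2
Pivot set = {ℓ,m}, free = {D,ρ}
RREF:
  r0: [   1    1    0   -3]
  r1: [   0    0    1    1]
Fix exponent of ρ at 1, D at 0; solve each RREF row for its pivot's exponent:
  r0: exp(ℓ) + (-3)·1 = 0 ⇒ exp(ℓ) = 3
  r1: exp(m) + (1)·1 = 0 ⇒ exp(m) = -1
Π_2 = ℓ^3 · m^-1 · ρ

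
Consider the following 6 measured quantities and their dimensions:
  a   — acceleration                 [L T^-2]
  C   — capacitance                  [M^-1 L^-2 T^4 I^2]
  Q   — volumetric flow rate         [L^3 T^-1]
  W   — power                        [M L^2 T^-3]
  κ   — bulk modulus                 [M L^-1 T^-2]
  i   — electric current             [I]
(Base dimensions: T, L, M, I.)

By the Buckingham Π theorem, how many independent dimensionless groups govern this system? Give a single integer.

2

Dimensional matrix (T×L×M×I by a×C×Q×W×κ×i):
  T: [-2  4 -1 -3 -2  0]
  L: [ 1 -2  3  2 -1  0]
  M: [ 0 -1  0  1  1  0]
  I: [ 0  2  0  0  0  1]
Row reduction gives pivot columns a,C,Q,W; rank = 4
6 vars − rank 4 = 2 Π groups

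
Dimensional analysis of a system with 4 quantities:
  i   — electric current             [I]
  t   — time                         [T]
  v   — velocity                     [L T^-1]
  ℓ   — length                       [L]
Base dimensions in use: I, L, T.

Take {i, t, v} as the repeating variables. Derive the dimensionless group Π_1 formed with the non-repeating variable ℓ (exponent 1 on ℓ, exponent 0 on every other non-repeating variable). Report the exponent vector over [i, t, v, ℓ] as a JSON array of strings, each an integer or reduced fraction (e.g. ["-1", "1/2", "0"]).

["0", "-1", "-1", "1"]

Dimensional matrix (I×L×T by i×t×v×ℓ):
  I: [ 1  0  0  0]
  L: [ 0  0  1  1]
  T: [ 0  1 -1  0]
RREF → pivots at {i,t,v} ⇒ r = 3
Pivot set = {i,t,v}, free = {ℓ}
RREF:
  r0: [   1    0    0    0]
  r1: [   0    1    0    1]
  r2: [   0    0    1    1]
Fix exponent of ℓ at 1; solve each RREF row for its pivot's exponent:
  r0: exp(i) + (0)·1 = 0 ⇒ exp(i) = 0
  r1: exp(t) + (1)·1 = 0 ⇒ exp(t) = -1
  r2: exp(v) + (1)·1 = 0 ⇒ exp(v) = -1
Π_1 = t^-1 · v^-1 · ℓ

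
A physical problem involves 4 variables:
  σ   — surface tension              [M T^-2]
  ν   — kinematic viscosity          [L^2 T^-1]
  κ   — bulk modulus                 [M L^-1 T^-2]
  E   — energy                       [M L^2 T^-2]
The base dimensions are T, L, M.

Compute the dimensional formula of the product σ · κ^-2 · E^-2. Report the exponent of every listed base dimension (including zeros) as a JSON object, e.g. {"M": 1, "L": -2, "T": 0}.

{"T": 6, "L": -2, "M": -3}

Exponent matrix [T,L,M] × [σ,ν,κ,E]:
  T: [-2 -1 -2 -2]
  L: [ 0  2 -1  2]
  M: [ 1  0  1  1]
  [T]: (1)·-2+(-2)·-2+(-2)·-2 = 6
  [L]: (1)·0+(-2)·-1+(-2)·2 = -2
  [M]: (1)·1+(-2)·1+(-2)·1 = -3
⇒ T^6 L^-2 M^-3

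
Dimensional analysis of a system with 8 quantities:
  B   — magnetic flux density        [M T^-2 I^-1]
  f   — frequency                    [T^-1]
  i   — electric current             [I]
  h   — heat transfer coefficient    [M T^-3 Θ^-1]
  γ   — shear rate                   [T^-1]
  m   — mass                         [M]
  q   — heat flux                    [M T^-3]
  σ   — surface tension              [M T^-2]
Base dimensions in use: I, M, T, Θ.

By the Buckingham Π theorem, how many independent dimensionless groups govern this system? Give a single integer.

Write exponents as rows I,M,T,Θ / cols B,f,i,h,γ,m,q,σ:
  I: [-1  0  1  0  0  0  0  0]
  M: [ 1  0  0  1  0  1  1  1]
  T: [-2 -1  0 -3 -1  0 -3 -2]
  Θ: [ 0  0  0 -1  0  0  0  0]
RREF → pivots at {B,f,i,h} ⇒ r = 4
n=8, r=4 ⇒ 4 dimensionless groups

4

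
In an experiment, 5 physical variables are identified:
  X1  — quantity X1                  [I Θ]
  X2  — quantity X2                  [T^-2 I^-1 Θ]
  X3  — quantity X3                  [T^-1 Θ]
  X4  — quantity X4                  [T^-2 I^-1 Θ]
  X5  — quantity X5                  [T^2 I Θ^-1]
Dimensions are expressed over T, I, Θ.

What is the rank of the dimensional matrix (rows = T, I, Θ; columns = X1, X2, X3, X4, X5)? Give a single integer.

Exponent matrix [T,I,Θ] × [X1,X2,X3,X4,X5]:
  T: [ 0 -2 -1 -2  2]
  I: [ 1 -1  0 -1  1]
  Θ: [ 1  1  1  1 -1]
Row reduction gives pivot columns X1,X2; rank = 2

2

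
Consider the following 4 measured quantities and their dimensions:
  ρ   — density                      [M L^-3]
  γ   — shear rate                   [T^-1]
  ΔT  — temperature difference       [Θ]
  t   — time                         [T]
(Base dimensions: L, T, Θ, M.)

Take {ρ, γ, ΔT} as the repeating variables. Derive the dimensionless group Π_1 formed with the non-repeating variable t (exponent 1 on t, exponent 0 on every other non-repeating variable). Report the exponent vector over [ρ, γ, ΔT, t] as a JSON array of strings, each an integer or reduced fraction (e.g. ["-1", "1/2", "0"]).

["0", "1", "0", "1"]

Dimensional matrix (L×T×Θ×M by ρ×γ×ΔT×t):
  L: [-3  0  0  0]
  T: [ 0 -1  0  1]
  Θ: [ 0  0  1  0]
  M: [ 1  0  0  0]
Echelon form has 3 nonzero rows (pivots: ρ,γ,ΔT)
Pivot set = {ρ,γ,ΔT}, free = {t}
RREF:
  r0: [   1    0    0    0]
  r1: [   0    1    0   -1]
  r2: [   0    0    1    0]
  r3: [   0    0    0    0]
Fix exponent of t at 1; solve each RREF row for its pivot's exponent:
  r0: exp(ρ) + (0)·1 = 0 ⇒ exp(ρ) = 0
  r1: exp(γ) + (-1)·1 = 0 ⇒ exp(γ) = 1
  r2: exp(ΔT) + (0)·1 = 0 ⇒ exp(ΔT) = 0
Π_1 = γ · t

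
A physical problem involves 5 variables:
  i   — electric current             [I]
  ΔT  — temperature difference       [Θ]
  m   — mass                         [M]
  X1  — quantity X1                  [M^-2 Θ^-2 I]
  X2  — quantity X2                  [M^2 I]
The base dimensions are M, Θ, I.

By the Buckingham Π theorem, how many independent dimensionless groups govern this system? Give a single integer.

2

Write exponents as rows M,Θ,I / cols i,ΔT,m,X1,X2:
  M: [ 0  0  1 -2  2]
  Θ: [ 0  1  0 -2  0]
  I: [ 1  0  0  1  1]
Row reduction gives pivot columns i,ΔT,m; rank = 3
5 vars − rank 3 = 2 Π groups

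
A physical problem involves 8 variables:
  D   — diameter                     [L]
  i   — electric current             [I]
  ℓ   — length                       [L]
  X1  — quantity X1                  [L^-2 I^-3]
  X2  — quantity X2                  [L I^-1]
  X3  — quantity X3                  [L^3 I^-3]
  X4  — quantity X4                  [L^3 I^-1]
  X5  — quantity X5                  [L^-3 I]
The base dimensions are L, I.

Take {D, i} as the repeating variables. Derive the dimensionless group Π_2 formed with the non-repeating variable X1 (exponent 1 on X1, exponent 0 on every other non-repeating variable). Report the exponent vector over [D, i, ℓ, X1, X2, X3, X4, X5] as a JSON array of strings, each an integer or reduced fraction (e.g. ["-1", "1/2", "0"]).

Dimensional matrix (L×I by D×i×ℓ×X1×X2×X3×X4×X5):
  L: [ 1  0  1 -2  1  3  3 -3]
  I: [ 0  1  0 -3 -1 -3 -1  1]
RREF → pivots at {D,i} ⇒ r = 2
Pivot set = {D,i}, free = {ℓ,X1,X2,X3,X4,X5}
RREF:
  r0: [   1    0    1   -2    1    3    3   -3]
  r1: [   0    1    0   -3   -1   -3   -1    1]
Fix exponent of X1 at 1, ℓ at 0, X2 at 0, X3 at 0, X4 at 0, X5 at 0; solve each RREF row for its pivot's exponent:
  r0: exp(D) + (-2)·1 = 0 ⇒ exp(D) = 2
  r1: exp(i) + (-3)·1 = 0 ⇒ exp(i) = 3
Π_2 = D^2 · i^3 · X1

["2", "3", "0", "1", "0", "0", "0", "0"]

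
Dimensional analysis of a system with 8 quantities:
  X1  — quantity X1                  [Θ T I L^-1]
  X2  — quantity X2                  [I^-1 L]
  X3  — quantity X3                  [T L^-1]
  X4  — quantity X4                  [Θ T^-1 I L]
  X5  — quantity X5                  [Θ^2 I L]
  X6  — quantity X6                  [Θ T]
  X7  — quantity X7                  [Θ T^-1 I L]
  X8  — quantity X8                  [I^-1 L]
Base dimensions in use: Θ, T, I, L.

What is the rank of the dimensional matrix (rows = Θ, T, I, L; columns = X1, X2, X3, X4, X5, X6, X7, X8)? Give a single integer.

Dimensional matrix (Θ×T×I×L by X1×X2×X3×X4×X5×X6×X7×X8):
  Θ: [ 1  0  0  1  2  1  1  0]
  T: [ 1  0  1 -1  0  1 -1  0]
  I: [ 1 -1  0  1  1  0  1 -1]
  L: [-1  1 -1  1  1  0  1  1]
Echelon form has 3 nonzero rows (pivots: X1,X2,X3)

3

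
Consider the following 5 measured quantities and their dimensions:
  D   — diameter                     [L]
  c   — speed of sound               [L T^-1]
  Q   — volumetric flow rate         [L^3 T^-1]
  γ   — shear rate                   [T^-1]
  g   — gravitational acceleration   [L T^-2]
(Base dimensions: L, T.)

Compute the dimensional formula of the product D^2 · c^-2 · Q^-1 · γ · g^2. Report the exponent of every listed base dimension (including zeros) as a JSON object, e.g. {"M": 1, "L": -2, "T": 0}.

Dimensional matrix (L×T by D×c×Q×γ×g):
  L: [ 1  1  3  0  1]
  T: [ 0 -1 -1 -1 -2]
  [L]: (2)·1+(-2)·1+(-1)·3+(1)·0+(2)·1 = -1
  [T]: (2)·0+(-2)·-1+(-1)·-1+(1)·-1+(2)·-2 = -2
⇒ L^-1 T^-2

{"L": -1, "T": -2}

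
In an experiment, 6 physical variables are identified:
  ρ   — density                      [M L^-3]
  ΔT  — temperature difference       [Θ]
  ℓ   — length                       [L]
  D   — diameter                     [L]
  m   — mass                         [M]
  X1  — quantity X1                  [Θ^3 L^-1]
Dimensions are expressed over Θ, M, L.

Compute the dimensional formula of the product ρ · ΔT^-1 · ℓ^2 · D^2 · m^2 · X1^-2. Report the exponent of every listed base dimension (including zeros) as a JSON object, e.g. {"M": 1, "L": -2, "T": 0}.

{"Θ": -7, "M": 3, "L": 3}

Dimensional matrix (Θ×M×L by ρ×ΔT×ℓ×D×m×X1):
  Θ: [ 0  1  0  0  0  3]
  M: [ 1  0  0  0  1  0]
  L: [-3  0  1  1  0 -1]
  [Θ]: (1)·0+(-1)·1+(2)·0+(2)·0+(2)·0+(-2)·3 = -7
  [M]: (1)·1+(-1)·0+(2)·0+(2)·0+(2)·1+(-2)·0 = 3
  [L]: (1)·-3+(-1)·0+(2)·1+(2)·1+(2)·0+(-2)·-1 = 3
⇒ Θ^-7 M^3 L^3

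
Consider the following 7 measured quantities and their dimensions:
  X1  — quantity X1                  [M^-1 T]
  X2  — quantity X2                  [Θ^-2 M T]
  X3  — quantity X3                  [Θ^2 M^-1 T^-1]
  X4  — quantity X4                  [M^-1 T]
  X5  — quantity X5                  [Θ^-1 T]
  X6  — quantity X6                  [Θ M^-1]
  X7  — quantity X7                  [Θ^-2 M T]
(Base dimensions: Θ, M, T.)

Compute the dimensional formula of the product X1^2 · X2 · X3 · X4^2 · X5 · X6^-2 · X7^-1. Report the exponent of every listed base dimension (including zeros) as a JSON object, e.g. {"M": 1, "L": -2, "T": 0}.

{"Θ": -1, "M": -3, "T": 4}

Write exponents as rows Θ,M,T / cols X1,X2,X3,X4,X5,X6,X7:
  Θ: [ 0 -2  2  0 -1  1 -2]
  M: [-1  1 -1 -1  0 -1  1]
  T: [ 1  1 -1  1  1  0  1]
  [Θ]: (2)·0+(1)·-2+(1)·2+(2)·0+(1)·-1+(-2)·1+(-1)·-2 = -1
  [M]: (2)·-1+(1)·1+(1)·-1+(2)·-1+(1)·0+(-2)·-1+(-1)·1 = -3
  [T]: (2)·1+(1)·1+(1)·-1+(2)·1+(1)·1+(-2)·0+(-1)·1 = 4
⇒ Θ^-1 M^-3 T^4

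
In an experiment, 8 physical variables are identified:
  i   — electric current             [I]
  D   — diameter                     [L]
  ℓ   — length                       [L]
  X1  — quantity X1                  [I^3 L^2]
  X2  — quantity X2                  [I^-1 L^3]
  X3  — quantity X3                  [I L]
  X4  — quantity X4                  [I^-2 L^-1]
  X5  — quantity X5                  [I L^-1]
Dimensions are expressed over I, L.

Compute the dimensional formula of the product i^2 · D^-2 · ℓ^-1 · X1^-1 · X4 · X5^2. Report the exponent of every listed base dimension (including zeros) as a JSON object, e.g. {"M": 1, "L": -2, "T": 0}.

Write exponents as rows I,L / cols i,D,ℓ,X1,X2,X3,X4,X5:
  I: [ 1  0  0  3 -1  1 -2  1]
  L: [ 0  1  1  2  3  1 -1 -1]
  [I]: (2)·1+(-2)·0+(-1)·0+(-1)·3+(1)·-2+(2)·1 = -1
  [L]: (2)·0+(-2)·1+(-1)·1+(-1)·2+(1)·-1+(2)·-1 = -8
⇒ I^-1 L^-8

{"I": -1, "L": -8}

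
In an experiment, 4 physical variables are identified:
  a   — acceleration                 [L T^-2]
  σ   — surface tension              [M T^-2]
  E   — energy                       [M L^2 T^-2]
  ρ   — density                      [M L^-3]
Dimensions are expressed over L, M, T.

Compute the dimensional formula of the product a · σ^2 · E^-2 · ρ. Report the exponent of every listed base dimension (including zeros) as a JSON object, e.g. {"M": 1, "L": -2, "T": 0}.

Write exponents as rows L,M,T / cols a,σ,E,ρ:
  L: [ 1  0  2 -3]
  M: [ 0  1  1  1]
  T: [-2 -2 -2  0]
  [L]: (1)·1+(2)·0+(-2)·2+(1)·-3 = -6
  [M]: (1)·0+(2)·1+(-2)·1+(1)·1 = 1
  [T]: (1)·-2+(2)·-2+(-2)·-2+(1)·0 = -2
⇒ L^-6 M T^-2

{"L": -6, "M": 1, "T": -2}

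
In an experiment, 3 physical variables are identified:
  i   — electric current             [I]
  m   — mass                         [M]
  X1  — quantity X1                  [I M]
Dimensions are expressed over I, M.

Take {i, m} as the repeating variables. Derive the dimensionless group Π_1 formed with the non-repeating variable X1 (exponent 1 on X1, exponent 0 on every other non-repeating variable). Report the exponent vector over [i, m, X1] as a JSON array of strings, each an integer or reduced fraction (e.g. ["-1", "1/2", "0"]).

["-1", "-1", "1"]

Exponent matrix [I,M] × [i,m,X1]:
  I: [ 1  0  1]
  M: [ 0  1  1]
Row reduction gives pivot columns i,m; rank = 2
Pivot set = {i,m}, free = {X1}
RREF:
  r0: [   1    0    1]
  r1: [   0    1    1]
Fix exponent of X1 at 1; solve each RREF row for its pivot's exponent:
  r0: exp(i) + (1)·1 = 0 ⇒ exp(i) = -1
  r1: exp(m) + (1)·1 = 0 ⇒ exp(m) = -1
Π_1 = i^-1 · m^-1 · X1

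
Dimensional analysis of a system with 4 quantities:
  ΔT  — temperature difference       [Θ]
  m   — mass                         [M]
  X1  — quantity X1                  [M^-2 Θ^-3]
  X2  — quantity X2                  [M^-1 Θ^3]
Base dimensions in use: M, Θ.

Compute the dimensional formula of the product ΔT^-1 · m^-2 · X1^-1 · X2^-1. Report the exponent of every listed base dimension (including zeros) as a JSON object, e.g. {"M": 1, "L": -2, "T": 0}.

{"M": 1, "Θ": -1}

Exponent matrix [M,Θ] × [ΔT,m,X1,X2]:
  M: [ 0  1 -2 -1]
  Θ: [ 1  0 -3  3]
  [M]: (-1)·0+(-2)·1+(-1)·-2+(-1)·-1 = 1
  [Θ]: (-1)·1+(-2)·0+(-1)·-3+(-1)·3 = -1
⇒ M Θ^-1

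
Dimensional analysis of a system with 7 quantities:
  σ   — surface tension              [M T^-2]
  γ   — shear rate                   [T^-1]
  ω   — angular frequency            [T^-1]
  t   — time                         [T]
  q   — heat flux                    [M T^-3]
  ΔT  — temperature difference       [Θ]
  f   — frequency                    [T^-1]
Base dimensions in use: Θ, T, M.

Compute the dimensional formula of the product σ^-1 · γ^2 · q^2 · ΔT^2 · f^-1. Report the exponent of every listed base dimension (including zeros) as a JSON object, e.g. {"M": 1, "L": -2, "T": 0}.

Exponent matrix [Θ,T,M] × [σ,γ,ω,t,q,ΔT,f]:
  Θ: [ 0  0  0  0  0  1  0]
  T: [-2 -1 -1  1 -3  0 -1]
  M: [ 1  0  0  0  1  0  0]
  [Θ]: (-1)·0+(2)·0+(2)·0+(2)·1+(-1)·0 = 2
  [T]: (-1)·-2+(2)·-1+(2)·-3+(2)·0+(-1)·-1 = -5
  [M]: (-1)·1+(2)·0+(2)·1+(2)·0+(-1)·0 = 1
⇒ Θ^2 T^-5 M

{"Θ": 2, "T": -5, "M": 1}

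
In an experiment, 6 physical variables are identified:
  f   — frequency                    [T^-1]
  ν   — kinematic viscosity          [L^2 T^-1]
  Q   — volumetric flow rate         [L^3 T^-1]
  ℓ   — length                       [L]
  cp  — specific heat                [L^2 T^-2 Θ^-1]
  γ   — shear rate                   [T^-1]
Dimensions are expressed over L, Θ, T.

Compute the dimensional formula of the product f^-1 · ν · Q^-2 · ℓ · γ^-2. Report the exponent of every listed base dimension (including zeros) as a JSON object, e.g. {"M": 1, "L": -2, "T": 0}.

{"L": -3, "Θ": 0, "T": 4}

Dimensional matrix (L×Θ×T by f×ν×Q×ℓ×cp×γ):
  L: [ 0  2  3  1  2  0]
  Θ: [ 0  0  0  0 -1  0]
  T: [-1 -1 -1  0 -2 -1]
  [L]: (-1)·0+(1)·2+(-2)·3+(1)·1+(-2)·0 = -3
  [Θ]: (-1)·0+(1)·0+(-2)·0+(1)·0+(-2)·0 = 0
  [T]: (-1)·-1+(1)·-1+(-2)·-1+(1)·0+(-2)·-1 = 4
⇒ L^-3 T^4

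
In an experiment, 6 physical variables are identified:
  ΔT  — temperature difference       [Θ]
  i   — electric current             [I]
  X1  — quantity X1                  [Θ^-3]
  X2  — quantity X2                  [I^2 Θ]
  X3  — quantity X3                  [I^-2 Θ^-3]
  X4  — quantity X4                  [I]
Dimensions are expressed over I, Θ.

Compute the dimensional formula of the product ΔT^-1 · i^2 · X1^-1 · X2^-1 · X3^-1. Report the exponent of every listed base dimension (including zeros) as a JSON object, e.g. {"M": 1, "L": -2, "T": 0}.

{"I": 2, "Θ": 4}

Dimensional matrix (I×Θ by ΔT×i×X1×X2×X3×X4):
  I: [ 0  1  0  2 -2  1]
  Θ: [ 1  0 -3  1 -3  0]
  [I]: (-1)·0+(2)·1+(-1)·0+(-1)·2+(-1)·-2 = 2
  [Θ]: (-1)·1+(2)·0+(-1)·-3+(-1)·1+(-1)·-3 = 4
⇒ I^2 Θ^4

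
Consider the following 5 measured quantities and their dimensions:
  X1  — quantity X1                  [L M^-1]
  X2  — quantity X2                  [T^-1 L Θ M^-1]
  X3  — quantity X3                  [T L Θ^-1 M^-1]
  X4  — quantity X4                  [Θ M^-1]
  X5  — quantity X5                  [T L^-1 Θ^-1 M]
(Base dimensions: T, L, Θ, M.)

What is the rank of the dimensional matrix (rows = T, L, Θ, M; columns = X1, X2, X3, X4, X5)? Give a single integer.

Write exponents as rows T,L,Θ,M / cols X1,X2,X3,X4,X5:
  T: [ 0 -1  1  0  1]
  L: [ 1  1  1  0 -1]
  Θ: [ 0  1 -1  1 -1]
  M: [-1 -1 -1 -1  1]
Row reduction gives pivot columns X1,X2,X4; rank = 3

3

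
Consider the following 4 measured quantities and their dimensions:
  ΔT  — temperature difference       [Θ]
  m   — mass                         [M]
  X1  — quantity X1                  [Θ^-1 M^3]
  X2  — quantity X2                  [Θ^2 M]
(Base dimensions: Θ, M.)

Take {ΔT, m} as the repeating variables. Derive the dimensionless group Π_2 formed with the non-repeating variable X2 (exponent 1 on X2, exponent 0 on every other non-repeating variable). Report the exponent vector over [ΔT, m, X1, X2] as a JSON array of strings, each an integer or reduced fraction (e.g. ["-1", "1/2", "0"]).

["-2", "-1", "0", "1"]

Exponent matrix [Θ,M] × [ΔT,m,X1,X2]:
  Θ: [ 1  0 -1  2]
  M: [ 0  1  3  1]
Echelon form has 2 nonzero rows (pivots: ΔT,m)
Pivot set = {ΔT,m}, free = {X1,X2}
RREF:
  r0: [   1    0   -1    2]
  r1: [   0    1    3    1]
Fix exponent of X2 at 1, X1 at 0; solve each RREF row for its pivot's exponent:
  r0: exp(ΔT) + (2)·1 = 0 ⇒ exp(ΔT) = -2
  r1: exp(m) + (1)·1 = 0 ⇒ exp(m) = -1
Π_2 = ΔT^-2 · m^-1 · X2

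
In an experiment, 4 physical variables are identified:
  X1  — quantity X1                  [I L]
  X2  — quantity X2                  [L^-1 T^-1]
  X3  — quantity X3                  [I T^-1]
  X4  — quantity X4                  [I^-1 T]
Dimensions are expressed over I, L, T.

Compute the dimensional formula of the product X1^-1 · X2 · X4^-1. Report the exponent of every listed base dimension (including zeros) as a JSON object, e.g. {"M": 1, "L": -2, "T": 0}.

Exponent matrix [I,L,T] × [X1,X2,X3,X4]:
  I: [ 1  0  1 -1]
  L: [ 1 -1  0  0]
  T: [ 0 -1 -1  1]
  [I]: (-1)·1+(1)·0+(-1)·-1 = 0
  [L]: (-1)·1+(1)·-1+(-1)·0 = -2
  [T]: (-1)·0+(1)·-1+(-1)·1 = -2
⇒ L^-2 T^-2

{"I": 0, "L": -2, "T": -2}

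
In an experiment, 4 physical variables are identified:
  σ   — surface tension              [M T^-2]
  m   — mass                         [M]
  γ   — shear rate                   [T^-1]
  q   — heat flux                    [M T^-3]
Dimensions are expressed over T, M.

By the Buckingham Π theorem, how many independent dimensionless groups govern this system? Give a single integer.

Exponent matrix [T,M] × [σ,m,γ,q]:
  T: [-2  0 -1 -3]
  M: [ 1  1  0  1]
Echelon form has 2 nonzero rows (pivots: σ,m)
Π count = n − r = 4 − 2 = 2

2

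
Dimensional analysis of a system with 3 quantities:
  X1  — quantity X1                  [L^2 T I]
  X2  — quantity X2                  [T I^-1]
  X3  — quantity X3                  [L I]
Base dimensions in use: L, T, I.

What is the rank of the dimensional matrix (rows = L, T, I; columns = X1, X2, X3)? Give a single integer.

2

Write exponents as rows L,T,I / cols X1,X2,X3:
  L: [ 2  0  1]
  T: [ 1  1  0]
  I: [ 1 -1  1]
Echelon form has 2 nonzero rows (pivots: X1,X2)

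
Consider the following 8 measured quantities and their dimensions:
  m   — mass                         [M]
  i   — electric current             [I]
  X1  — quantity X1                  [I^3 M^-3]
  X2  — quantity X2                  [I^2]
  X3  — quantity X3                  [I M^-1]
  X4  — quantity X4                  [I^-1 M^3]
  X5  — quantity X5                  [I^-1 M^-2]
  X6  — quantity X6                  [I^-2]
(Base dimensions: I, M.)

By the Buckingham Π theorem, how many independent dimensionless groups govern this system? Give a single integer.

Dimensional matrix (I×M by m×i×X1×X2×X3×X4×X5×X6):
  I: [ 0  1  3  2  1 -1 -1 -2]
  M: [ 1  0 -3  0 -1  3 -2  0]
RREF → pivots at {m,i} ⇒ r = 2
n=8, r=2 ⇒ 6 dimensionless groups

6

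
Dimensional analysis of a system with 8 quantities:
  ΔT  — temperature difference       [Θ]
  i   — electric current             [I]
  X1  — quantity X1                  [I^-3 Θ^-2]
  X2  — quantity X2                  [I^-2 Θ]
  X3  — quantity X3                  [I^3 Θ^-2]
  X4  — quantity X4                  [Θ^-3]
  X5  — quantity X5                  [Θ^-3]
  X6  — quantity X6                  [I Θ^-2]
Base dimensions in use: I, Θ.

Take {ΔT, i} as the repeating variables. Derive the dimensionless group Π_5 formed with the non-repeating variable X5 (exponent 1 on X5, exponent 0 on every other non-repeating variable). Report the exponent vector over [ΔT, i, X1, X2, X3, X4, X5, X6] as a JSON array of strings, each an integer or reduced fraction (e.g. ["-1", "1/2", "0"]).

Exponent matrix [I,Θ] × [ΔT,i,X1,X2,X3,X4,X5,X6]:
  I: [ 0  1 -3 -2  3  0  0  1]
  Θ: [ 1  0 -2  1 -2 -3 -3 -2]
Row reduction gives pivot columns ΔT,i; rank = 2
Repeat: ΔT,i; free: X1,X2,X3,X4,X5,X6
RREF:
  r0: [   1    0   -2    1   -2   -3   -3   -2]
  r1: [   0    1   -3   -2    3    0    0    1]
Fix exponent of X5 at 1, X1 at 0, X2 at 0, X3 at 0, X4 at 0, X6 at 0; solve each RREF row for its pivot's exponent:
  r0: exp(ΔT) + (-3)·1 = 0 ⇒ exp(ΔT) = 3
  r1: exp(i) + (0)·1 = 0 ⇒ exp(i) = 0
Π_5 = ΔT^3 · X5

["3", "0", "0", "0", "0", "0", "1", "0"]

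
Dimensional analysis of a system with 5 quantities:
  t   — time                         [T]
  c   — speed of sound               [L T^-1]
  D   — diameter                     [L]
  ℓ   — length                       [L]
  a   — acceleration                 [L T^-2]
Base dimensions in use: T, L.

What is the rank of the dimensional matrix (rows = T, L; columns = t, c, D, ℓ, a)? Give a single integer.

2

Write exponents as rows T,L / cols t,c,D,ℓ,a:
  T: [ 1 -1  0  0 -2]
  L: [ 0  1  1  1  1]
Echelon form has 2 nonzero rows (pivots: t,c)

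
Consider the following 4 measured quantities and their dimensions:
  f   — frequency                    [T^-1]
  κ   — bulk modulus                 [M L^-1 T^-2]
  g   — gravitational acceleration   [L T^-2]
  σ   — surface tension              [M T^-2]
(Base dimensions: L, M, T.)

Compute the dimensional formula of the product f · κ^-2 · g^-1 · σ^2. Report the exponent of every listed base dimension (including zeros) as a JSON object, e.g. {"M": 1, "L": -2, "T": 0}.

Write exponents as rows L,M,T / cols f,κ,g,σ:
  L: [ 0 -1  1  0]
  M: [ 0  1  0  1]
  T: [-1 -2 -2 -2]
  [L]: (1)·0+(-2)·-1+(-1)·1+(2)·0 = 1
  [M]: (1)·0+(-2)·1+(-1)·0+(2)·1 = 0
  [T]: (1)·-1+(-2)·-2+(-1)·-2+(2)·-2 = 1
⇒ L T

{"L": 1, "M": 0, "T": 1}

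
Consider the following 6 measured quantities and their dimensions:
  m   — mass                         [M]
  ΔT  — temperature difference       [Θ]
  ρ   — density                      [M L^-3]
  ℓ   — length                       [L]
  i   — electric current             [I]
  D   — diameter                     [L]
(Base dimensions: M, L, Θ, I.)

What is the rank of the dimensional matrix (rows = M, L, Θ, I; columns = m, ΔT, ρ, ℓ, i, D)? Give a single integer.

Dimensional matrix (M×L×Θ×I by m×ΔT×ρ×ℓ×i×D):
  M: [ 1  0  1  0  0  0]
  L: [ 0  0 -3  1  0  1]
  Θ: [ 0  1  0  0  0  0]
  I: [ 0  0  0  0  1  0]
Row reduction gives pivot columns m,ΔT,ρ,i; rank = 4

4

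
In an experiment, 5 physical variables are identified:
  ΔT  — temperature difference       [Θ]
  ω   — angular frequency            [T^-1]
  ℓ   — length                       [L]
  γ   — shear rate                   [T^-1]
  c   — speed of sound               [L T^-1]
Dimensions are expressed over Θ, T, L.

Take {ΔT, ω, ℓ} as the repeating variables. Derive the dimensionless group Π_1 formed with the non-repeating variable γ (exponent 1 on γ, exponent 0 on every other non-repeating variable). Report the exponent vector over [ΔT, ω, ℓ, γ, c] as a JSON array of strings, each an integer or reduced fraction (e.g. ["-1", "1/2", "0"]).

Dimensional matrix (Θ×T×L by ΔT×ω×ℓ×γ×c):
  Θ: [ 1  0  0  0  0]
  T: [ 0 -1  0 -1 -1]
  L: [ 0  0  1  0  1]
Echelon form has 3 nonzero rows (pivots: ΔT,ω,ℓ)
Repeat: ΔT,ω,ℓ; free: γ,c
RREF:
  r0: [   1    0    0    0    0]
  r1: [   0    1    0    1    1]
  r2: [   0    0    1    0    1]
Fix exponent of γ at 1, c at 0; solve each RREF row for its pivot's exponent:
  r0: exp(ΔT) + (0)·1 = 0 ⇒ exp(ΔT) = 0
  r1: exp(ω) + (1)·1 = 0 ⇒ exp(ω) = -1
  r2: exp(ℓ) + (0)·1 = 0 ⇒ exp(ℓ) = 0
Π_1 = ω^-1 · γ

["0", "-1", "0", "1", "0"]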